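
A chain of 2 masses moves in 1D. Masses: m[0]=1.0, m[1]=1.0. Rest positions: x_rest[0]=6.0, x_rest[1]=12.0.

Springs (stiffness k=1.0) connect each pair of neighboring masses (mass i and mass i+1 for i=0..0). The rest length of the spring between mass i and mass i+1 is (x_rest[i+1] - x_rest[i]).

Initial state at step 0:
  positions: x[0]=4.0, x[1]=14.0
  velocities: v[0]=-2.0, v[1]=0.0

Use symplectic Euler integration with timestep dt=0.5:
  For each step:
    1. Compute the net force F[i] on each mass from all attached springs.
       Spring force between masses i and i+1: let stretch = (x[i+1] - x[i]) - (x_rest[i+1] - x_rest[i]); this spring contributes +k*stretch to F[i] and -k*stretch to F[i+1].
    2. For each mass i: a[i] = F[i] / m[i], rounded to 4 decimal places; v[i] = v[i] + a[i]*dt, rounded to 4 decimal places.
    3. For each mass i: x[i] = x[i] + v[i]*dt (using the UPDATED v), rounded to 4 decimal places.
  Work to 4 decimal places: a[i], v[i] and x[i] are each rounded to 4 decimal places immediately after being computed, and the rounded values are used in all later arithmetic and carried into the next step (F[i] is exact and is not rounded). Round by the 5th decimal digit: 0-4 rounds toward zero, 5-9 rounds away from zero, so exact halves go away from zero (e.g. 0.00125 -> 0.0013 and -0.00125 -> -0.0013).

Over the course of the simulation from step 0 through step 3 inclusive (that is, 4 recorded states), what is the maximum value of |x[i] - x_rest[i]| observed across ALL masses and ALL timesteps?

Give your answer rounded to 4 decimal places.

Step 0: x=[4.0000 14.0000] v=[-2.0000 0.0000]
Step 1: x=[4.0000 13.0000] v=[0.0000 -2.0000]
Step 2: x=[4.7500 11.2500] v=[1.5000 -3.5000]
Step 3: x=[5.6250 9.3750] v=[1.7500 -3.7500]
Max displacement = 2.6250

Answer: 2.6250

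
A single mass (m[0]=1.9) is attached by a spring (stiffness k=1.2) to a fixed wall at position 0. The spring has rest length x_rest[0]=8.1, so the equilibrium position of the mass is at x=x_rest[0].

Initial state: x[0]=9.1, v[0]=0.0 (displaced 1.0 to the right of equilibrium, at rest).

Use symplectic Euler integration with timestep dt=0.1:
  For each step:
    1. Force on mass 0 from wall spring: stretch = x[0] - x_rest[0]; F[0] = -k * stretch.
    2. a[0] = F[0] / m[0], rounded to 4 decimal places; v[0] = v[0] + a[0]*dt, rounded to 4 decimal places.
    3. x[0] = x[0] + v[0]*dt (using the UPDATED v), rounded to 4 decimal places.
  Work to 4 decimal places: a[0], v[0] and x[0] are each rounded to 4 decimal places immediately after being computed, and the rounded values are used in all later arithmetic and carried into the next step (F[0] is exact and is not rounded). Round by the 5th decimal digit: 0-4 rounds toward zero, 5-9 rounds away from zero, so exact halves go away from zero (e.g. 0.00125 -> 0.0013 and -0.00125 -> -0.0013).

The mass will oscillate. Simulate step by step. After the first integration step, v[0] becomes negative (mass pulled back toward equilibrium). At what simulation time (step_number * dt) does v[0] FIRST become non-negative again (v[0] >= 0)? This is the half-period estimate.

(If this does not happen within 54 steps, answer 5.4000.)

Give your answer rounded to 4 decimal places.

Step 0: x=[9.1000] v=[0.0000]
Step 1: x=[9.0937] v=[-0.0632]
Step 2: x=[9.0811] v=[-0.1260]
Step 3: x=[9.0623] v=[-0.1880]
Step 4: x=[9.0374] v=[-0.2488]
Step 5: x=[9.0066] v=[-0.3080]
Step 6: x=[8.9701] v=[-0.3653]
Step 7: x=[8.9281] v=[-0.4203]
Step 8: x=[8.8808] v=[-0.4726]
Step 9: x=[8.8286] v=[-0.5219]
Step 10: x=[8.7718] v=[-0.5679]
Step 11: x=[8.7108] v=[-0.6103]
Step 12: x=[8.6459] v=[-0.6489]
Step 13: x=[8.5776] v=[-0.6834]
Step 14: x=[8.5062] v=[-0.7136]
Step 15: x=[8.4323] v=[-0.7393]
Step 16: x=[8.3563] v=[-0.7603]
Step 17: x=[8.2787] v=[-0.7765]
Step 18: x=[8.1999] v=[-0.7878]
Step 19: x=[8.1205] v=[-0.7941]
Step 20: x=[8.0410] v=[-0.7954]
Step 21: x=[7.9618] v=[-0.7917]
Step 22: x=[7.8835] v=[-0.7830]
Step 23: x=[7.8066] v=[-0.7693]
Step 24: x=[7.7315] v=[-0.7508]
Step 25: x=[7.6588] v=[-0.7275]
Step 26: x=[7.5888] v=[-0.6996]
Step 27: x=[7.5221] v=[-0.6673]
Step 28: x=[7.4590] v=[-0.6308]
Step 29: x=[7.4000] v=[-0.5903]
Step 30: x=[7.3454] v=[-0.5461]
Step 31: x=[7.2956] v=[-0.4984]
Step 32: x=[7.2508] v=[-0.4476]
Step 33: x=[7.2114] v=[-0.3940]
Step 34: x=[7.1776] v=[-0.3379]
Step 35: x=[7.1496] v=[-0.2796]
Step 36: x=[7.1276] v=[-0.2196]
Step 37: x=[7.1118] v=[-0.1582]
Step 38: x=[7.1022] v=[-0.0958]
Step 39: x=[7.0989] v=[-0.0328]
Step 40: x=[7.1019] v=[0.0304]
First v>=0 after going negative at step 40, time=4.0000

Answer: 4.0000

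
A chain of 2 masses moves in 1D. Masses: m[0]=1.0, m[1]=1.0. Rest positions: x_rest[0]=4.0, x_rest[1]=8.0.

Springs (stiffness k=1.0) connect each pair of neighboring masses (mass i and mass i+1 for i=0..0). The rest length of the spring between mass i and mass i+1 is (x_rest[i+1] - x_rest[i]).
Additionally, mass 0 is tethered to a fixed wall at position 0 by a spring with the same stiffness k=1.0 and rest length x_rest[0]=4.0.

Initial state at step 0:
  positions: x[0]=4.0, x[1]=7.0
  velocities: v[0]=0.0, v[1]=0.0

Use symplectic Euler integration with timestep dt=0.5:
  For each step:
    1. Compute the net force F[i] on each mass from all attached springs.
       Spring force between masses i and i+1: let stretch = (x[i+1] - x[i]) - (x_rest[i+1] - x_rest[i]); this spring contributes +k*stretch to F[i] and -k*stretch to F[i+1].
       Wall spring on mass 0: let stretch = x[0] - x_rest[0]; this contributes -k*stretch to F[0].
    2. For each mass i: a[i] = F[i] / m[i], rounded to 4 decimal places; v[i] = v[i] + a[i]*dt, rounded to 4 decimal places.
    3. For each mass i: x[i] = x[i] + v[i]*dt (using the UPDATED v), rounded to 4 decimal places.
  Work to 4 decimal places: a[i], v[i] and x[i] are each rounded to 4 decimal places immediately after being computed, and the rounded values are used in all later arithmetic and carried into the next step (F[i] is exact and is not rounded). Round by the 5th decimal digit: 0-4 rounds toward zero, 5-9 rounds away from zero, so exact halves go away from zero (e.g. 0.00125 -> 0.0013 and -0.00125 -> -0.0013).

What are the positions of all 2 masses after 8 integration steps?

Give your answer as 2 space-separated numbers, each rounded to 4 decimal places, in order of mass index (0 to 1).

Step 0: x=[4.0000 7.0000] v=[0.0000 0.0000]
Step 1: x=[3.7500 7.2500] v=[-0.5000 0.5000]
Step 2: x=[3.4375 7.6250] v=[-0.6250 0.7500]
Step 3: x=[3.3125 7.9532] v=[-0.2500 0.6563]
Step 4: x=[3.5196 8.1212] v=[0.4141 0.3360]
Step 5: x=[3.9972 8.1388] v=[0.9551 0.0352]
Step 6: x=[4.5109 8.1210] v=[1.0273 -0.0356]
Step 7: x=[4.7994 8.2007] v=[0.5769 0.1594]
Step 8: x=[4.7383 8.4301] v=[-0.1222 0.4588]

Answer: 4.7383 8.4301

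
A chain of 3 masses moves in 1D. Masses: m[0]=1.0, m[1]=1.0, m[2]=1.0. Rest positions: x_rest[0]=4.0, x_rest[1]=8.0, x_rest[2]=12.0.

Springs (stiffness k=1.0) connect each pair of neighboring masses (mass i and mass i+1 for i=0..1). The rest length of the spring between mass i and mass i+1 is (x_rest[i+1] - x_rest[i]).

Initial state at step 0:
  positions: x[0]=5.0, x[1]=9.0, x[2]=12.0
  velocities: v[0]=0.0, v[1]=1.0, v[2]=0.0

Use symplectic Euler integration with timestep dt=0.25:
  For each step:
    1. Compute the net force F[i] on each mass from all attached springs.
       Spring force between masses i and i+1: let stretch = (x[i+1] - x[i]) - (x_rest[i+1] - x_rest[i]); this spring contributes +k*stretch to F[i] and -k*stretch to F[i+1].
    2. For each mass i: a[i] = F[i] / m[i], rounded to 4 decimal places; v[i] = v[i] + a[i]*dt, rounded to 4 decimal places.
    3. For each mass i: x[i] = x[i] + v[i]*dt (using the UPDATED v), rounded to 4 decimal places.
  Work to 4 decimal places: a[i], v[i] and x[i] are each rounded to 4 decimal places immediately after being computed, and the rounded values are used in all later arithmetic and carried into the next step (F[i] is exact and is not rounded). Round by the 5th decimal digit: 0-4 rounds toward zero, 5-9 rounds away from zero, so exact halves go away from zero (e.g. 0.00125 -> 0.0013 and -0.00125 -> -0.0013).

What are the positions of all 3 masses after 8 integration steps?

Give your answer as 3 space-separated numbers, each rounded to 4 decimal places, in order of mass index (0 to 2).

Answer: 5.2773 8.9104 13.8126

Derivation:
Step 0: x=[5.0000 9.0000 12.0000] v=[0.0000 1.0000 0.0000]
Step 1: x=[5.0000 9.1875 12.0625] v=[0.0000 0.7500 0.2500]
Step 2: x=[5.0117 9.2930 12.1953] v=[0.0469 0.4219 0.5313]
Step 3: x=[5.0410 9.3123 12.3967] v=[0.1172 0.0772 0.8057]
Step 4: x=[5.0873 9.2574 12.6554] v=[0.1850 -0.2195 1.0346]
Step 5: x=[5.1442 9.1543 12.9517] v=[0.2275 -0.4125 1.1851]
Step 6: x=[5.2017 9.0379 13.2607] v=[0.2300 -0.4657 1.2358]
Step 7: x=[5.2490 8.9456 13.5557] v=[0.1891 -0.3691 1.1801]
Step 8: x=[5.2773 8.9104 13.8126] v=[0.1133 -0.1407 1.0276]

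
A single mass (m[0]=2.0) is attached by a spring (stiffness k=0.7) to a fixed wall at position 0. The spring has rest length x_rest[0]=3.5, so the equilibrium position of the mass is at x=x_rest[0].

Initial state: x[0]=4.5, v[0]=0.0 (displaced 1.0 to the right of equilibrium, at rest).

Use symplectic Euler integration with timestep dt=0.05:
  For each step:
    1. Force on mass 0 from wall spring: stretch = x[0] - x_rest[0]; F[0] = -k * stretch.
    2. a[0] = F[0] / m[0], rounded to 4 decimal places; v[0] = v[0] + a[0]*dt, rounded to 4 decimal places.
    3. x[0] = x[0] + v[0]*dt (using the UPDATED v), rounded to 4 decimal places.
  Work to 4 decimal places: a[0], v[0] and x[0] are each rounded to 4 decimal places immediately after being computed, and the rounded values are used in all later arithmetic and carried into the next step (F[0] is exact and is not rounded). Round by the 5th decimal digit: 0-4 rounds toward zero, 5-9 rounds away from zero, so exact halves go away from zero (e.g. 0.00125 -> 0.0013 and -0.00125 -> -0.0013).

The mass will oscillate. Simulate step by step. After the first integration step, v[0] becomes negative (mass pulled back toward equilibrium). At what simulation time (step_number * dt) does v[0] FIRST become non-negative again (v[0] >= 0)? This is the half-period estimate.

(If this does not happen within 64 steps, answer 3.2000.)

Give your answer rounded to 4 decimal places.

Answer: 3.2000

Derivation:
Step 0: x=[4.5000] v=[0.0000]
Step 1: x=[4.4991] v=[-0.0175]
Step 2: x=[4.4974] v=[-0.0350]
Step 3: x=[4.4948] v=[-0.0525]
Step 4: x=[4.4913] v=[-0.0699]
Step 5: x=[4.4869] v=[-0.0873]
Step 6: x=[4.4817] v=[-0.1046]
Step 7: x=[4.4756] v=[-0.1218]
Step 8: x=[4.4687] v=[-0.1389]
Step 9: x=[4.4609] v=[-0.1559]
Step 10: x=[4.4523] v=[-0.1727]
Step 11: x=[4.4428] v=[-0.1894]
Step 12: x=[4.4325] v=[-0.2059]
Step 13: x=[4.4214] v=[-0.2222]
Step 14: x=[4.4095] v=[-0.2383]
Step 15: x=[4.3968] v=[-0.2542]
Step 16: x=[4.3833] v=[-0.2699]
Step 17: x=[4.3690] v=[-0.2854]
Step 18: x=[4.3540] v=[-0.3006]
Step 19: x=[4.3382] v=[-0.3155]
Step 20: x=[4.3217] v=[-0.3302]
Step 21: x=[4.3045] v=[-0.3446]
Step 22: x=[4.2866] v=[-0.3587]
Step 23: x=[4.2680] v=[-0.3725]
Step 24: x=[4.2487] v=[-0.3859]
Step 25: x=[4.2288] v=[-0.3990]
Step 26: x=[4.2082] v=[-0.4118]
Step 27: x=[4.1870] v=[-0.4242]
Step 28: x=[4.1652] v=[-0.4362]
Step 29: x=[4.1428] v=[-0.4478]
Step 30: x=[4.1198] v=[-0.4591]
Step 31: x=[4.0963] v=[-0.4699]
Step 32: x=[4.0723] v=[-0.4803]
Step 33: x=[4.0478] v=[-0.4903]
Step 34: x=[4.0228] v=[-0.4999]
Step 35: x=[3.9973] v=[-0.5091]
Step 36: x=[3.9714] v=[-0.5178]
Step 37: x=[3.9451] v=[-0.5261]
Step 38: x=[3.9184] v=[-0.5339]
Step 39: x=[3.8913] v=[-0.5412]
Step 40: x=[3.8639] v=[-0.5481]
Step 41: x=[3.8362] v=[-0.5545]
Step 42: x=[3.8082] v=[-0.5604]
Step 43: x=[3.7799] v=[-0.5658]
Step 44: x=[3.7514] v=[-0.5707]
Step 45: x=[3.7226] v=[-0.5751]
Step 46: x=[3.6937] v=[-0.5790]
Step 47: x=[3.6646] v=[-0.5824]
Step 48: x=[3.6353] v=[-0.5853]
Step 49: x=[3.6059] v=[-0.5877]
Step 50: x=[3.5764] v=[-0.5896]
Step 51: x=[3.5469] v=[-0.5909]
Step 52: x=[3.5173] v=[-0.5917]
Step 53: x=[3.4877] v=[-0.5920]
Step 54: x=[3.4581] v=[-0.5918]
Step 55: x=[3.4285] v=[-0.5911]
Step 56: x=[3.3990] v=[-0.5899]
Step 57: x=[3.3696] v=[-0.5881]
Step 58: x=[3.3403] v=[-0.5858]
Step 59: x=[3.3112] v=[-0.5830]
Step 60: x=[3.2822] v=[-0.5797]
Step 61: x=[3.2534] v=[-0.5759]
Step 62: x=[3.2248] v=[-0.5716]
Step 63: x=[3.1965] v=[-0.5668]
Step 64: x=[3.1684] v=[-0.5615]
v[0] did not become non-negative within 64 steps; using fallback time=3.2000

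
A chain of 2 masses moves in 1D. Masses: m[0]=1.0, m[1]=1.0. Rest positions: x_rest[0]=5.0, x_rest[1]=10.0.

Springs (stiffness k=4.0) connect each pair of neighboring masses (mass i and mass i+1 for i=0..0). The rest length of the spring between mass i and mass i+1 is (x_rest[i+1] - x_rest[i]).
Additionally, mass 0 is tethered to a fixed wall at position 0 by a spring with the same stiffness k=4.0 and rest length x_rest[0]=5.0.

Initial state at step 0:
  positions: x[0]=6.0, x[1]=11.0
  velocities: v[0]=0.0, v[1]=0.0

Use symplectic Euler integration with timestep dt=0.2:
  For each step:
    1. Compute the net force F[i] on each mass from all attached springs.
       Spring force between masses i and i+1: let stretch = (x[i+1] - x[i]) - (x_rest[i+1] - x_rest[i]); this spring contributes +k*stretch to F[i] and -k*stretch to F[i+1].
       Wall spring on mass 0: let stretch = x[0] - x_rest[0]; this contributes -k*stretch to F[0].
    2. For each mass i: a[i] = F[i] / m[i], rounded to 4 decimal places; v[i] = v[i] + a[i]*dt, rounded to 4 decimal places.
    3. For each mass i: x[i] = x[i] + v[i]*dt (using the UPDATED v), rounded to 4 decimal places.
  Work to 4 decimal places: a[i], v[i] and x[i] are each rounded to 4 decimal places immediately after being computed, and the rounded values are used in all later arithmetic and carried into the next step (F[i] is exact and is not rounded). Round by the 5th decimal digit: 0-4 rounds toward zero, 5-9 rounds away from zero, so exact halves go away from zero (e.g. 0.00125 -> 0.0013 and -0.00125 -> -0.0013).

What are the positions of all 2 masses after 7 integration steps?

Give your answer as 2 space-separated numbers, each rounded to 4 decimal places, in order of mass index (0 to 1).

Answer: 4.8596 9.6234

Derivation:
Step 0: x=[6.0000 11.0000] v=[0.0000 0.0000]
Step 1: x=[5.8400 11.0000] v=[-0.8000 0.0000]
Step 2: x=[5.5712 10.9744] v=[-1.3440 -0.1280]
Step 3: x=[5.2755 10.8843] v=[-1.4784 -0.4506]
Step 4: x=[5.0331 10.6968] v=[-1.2118 -0.9376]
Step 5: x=[4.8916 10.4031] v=[-0.7073 -1.4686]
Step 6: x=[4.8493 10.0275] v=[-0.2114 -1.8778]
Step 7: x=[4.8596 9.6234] v=[0.0517 -2.0204]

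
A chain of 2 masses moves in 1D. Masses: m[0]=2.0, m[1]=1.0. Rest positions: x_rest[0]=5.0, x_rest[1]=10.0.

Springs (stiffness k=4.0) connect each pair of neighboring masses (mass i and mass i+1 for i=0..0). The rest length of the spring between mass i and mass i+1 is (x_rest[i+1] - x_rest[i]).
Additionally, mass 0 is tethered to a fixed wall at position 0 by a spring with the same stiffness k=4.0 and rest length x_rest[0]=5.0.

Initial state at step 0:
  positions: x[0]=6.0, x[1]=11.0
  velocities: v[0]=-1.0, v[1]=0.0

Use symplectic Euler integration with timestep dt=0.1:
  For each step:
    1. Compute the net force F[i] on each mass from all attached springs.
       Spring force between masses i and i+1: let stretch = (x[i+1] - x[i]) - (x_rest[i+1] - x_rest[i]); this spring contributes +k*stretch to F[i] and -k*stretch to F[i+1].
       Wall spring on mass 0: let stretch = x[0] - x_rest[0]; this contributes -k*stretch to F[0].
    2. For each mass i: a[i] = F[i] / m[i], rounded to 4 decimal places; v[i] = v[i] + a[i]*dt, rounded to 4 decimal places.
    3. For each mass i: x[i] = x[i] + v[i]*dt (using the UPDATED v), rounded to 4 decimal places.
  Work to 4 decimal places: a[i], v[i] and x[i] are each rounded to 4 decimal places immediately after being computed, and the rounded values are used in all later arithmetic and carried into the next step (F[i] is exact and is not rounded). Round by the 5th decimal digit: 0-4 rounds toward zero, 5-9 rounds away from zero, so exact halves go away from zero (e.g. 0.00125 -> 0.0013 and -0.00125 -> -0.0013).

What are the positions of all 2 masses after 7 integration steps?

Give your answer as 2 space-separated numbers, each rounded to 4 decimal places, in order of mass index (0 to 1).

Answer: 5.0268 10.7256

Derivation:
Step 0: x=[6.0000 11.0000] v=[-1.0000 0.0000]
Step 1: x=[5.8800 11.0000] v=[-1.2000 0.0000]
Step 2: x=[5.7448 10.9952] v=[-1.3520 -0.0480]
Step 3: x=[5.5997 10.9804] v=[-1.4509 -0.1482]
Step 4: x=[5.4502 10.9504] v=[-1.4947 -0.3005]
Step 5: x=[5.3017 10.9003] v=[-1.4847 -0.5006]
Step 6: x=[5.1592 10.8263] v=[-1.4253 -0.7400]
Step 7: x=[5.0268 10.7256] v=[-1.3237 -1.0068]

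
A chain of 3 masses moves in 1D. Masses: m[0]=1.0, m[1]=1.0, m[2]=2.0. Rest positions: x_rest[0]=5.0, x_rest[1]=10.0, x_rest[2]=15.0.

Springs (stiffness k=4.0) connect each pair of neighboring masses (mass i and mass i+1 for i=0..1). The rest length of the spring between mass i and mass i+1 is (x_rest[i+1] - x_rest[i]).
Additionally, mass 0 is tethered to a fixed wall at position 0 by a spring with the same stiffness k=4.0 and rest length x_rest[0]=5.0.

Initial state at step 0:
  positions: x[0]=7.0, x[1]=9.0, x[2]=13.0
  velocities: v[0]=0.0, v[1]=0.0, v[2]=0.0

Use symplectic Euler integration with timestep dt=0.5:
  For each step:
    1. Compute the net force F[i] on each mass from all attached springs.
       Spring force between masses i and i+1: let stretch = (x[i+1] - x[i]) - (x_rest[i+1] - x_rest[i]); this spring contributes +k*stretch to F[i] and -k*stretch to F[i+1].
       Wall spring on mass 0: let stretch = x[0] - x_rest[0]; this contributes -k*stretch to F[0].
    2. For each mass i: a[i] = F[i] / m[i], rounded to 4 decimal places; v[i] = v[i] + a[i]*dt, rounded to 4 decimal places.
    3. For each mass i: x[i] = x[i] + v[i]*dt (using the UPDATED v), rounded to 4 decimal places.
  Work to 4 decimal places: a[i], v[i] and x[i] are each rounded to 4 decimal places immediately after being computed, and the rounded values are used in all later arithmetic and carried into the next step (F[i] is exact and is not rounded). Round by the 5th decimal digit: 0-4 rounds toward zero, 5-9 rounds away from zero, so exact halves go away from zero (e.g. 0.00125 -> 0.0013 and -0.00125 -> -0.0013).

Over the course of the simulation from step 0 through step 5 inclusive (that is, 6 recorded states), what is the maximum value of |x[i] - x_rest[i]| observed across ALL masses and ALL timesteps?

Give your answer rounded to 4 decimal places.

Step 0: x=[7.0000 9.0000 13.0000] v=[0.0000 0.0000 0.0000]
Step 1: x=[2.0000 11.0000 13.5000] v=[-10.0000 4.0000 1.0000]
Step 2: x=[4.0000 6.5000 15.2500] v=[4.0000 -9.0000 3.5000]
Step 3: x=[4.5000 8.2500 15.1250] v=[1.0000 3.5000 -0.2500]
Step 4: x=[4.2500 13.1250 14.0625] v=[-0.5000 9.7500 -2.1250]
Step 5: x=[8.6250 10.0625 15.0313] v=[8.7500 -6.1250 1.9375]
Max displacement = 3.6250

Answer: 3.6250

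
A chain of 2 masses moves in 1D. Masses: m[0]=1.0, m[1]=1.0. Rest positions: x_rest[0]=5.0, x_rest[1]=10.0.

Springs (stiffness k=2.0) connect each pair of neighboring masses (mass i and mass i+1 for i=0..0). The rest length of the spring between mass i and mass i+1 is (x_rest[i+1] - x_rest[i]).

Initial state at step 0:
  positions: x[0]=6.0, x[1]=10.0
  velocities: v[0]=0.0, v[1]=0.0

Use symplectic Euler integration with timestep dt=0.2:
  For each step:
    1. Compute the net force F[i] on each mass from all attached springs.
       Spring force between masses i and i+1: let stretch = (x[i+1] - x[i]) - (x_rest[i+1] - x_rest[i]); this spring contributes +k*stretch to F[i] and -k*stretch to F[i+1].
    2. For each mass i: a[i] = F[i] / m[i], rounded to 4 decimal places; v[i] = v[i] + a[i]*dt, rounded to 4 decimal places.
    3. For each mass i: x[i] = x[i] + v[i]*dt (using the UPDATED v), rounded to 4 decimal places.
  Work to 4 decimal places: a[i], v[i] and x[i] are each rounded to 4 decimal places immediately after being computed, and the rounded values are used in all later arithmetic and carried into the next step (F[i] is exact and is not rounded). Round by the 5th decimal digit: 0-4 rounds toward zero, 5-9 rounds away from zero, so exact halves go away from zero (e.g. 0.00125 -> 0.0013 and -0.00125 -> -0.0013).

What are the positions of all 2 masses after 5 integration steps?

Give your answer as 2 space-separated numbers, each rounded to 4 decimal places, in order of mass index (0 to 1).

Answer: 5.1936 10.8064

Derivation:
Step 0: x=[6.0000 10.0000] v=[0.0000 0.0000]
Step 1: x=[5.9200 10.0800] v=[-0.4000 0.4000]
Step 2: x=[5.7728 10.2272] v=[-0.7360 0.7360]
Step 3: x=[5.5820 10.4180] v=[-0.9542 0.9542]
Step 4: x=[5.3780 10.6220] v=[-1.0198 1.0198]
Step 5: x=[5.1936 10.8064] v=[-0.9222 0.9222]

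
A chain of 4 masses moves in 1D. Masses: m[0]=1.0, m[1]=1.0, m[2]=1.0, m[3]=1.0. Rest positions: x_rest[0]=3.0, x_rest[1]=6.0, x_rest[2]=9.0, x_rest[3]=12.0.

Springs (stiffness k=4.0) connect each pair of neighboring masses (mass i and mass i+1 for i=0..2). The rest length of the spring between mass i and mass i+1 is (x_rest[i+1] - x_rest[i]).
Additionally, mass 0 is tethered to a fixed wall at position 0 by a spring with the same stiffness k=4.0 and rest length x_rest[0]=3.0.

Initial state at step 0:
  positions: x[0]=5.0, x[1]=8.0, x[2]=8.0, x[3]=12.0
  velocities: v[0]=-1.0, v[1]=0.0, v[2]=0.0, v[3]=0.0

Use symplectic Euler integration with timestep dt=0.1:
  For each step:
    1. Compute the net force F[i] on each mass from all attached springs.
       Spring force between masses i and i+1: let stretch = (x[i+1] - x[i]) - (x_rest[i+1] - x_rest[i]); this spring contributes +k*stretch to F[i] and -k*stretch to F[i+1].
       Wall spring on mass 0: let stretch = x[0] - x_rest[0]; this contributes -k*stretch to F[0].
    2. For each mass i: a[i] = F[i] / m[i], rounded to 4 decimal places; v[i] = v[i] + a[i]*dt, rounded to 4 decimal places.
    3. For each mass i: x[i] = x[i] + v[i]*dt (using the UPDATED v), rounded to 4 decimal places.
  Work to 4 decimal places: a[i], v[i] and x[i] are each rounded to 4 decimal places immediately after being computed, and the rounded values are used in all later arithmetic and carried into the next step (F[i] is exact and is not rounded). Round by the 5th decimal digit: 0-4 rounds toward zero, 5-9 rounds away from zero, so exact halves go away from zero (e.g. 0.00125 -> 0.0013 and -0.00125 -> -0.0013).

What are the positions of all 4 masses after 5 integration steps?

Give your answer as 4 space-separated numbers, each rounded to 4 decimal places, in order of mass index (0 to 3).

Answer: 3.5098 6.5346 9.7886 11.6507

Derivation:
Step 0: x=[5.0000 8.0000 8.0000 12.0000] v=[-1.0000 0.0000 0.0000 0.0000]
Step 1: x=[4.8200 7.8800 8.1600 11.9600] v=[-1.8000 -1.2000 1.6000 -0.4000]
Step 2: x=[4.5696 7.6488 8.4608 11.8880] v=[-2.5040 -2.3120 3.0080 -0.7200]
Step 3: x=[4.2596 7.3269 8.8662 11.7989] v=[-3.1002 -3.2189 4.0541 -0.8909]
Step 4: x=[3.9019 6.9439 9.3274 11.7125] v=[-3.5771 -3.8301 4.6115 -0.8640]
Step 5: x=[3.5098 6.5346 9.7886 11.6507] v=[-3.9211 -4.0935 4.6121 -0.6180]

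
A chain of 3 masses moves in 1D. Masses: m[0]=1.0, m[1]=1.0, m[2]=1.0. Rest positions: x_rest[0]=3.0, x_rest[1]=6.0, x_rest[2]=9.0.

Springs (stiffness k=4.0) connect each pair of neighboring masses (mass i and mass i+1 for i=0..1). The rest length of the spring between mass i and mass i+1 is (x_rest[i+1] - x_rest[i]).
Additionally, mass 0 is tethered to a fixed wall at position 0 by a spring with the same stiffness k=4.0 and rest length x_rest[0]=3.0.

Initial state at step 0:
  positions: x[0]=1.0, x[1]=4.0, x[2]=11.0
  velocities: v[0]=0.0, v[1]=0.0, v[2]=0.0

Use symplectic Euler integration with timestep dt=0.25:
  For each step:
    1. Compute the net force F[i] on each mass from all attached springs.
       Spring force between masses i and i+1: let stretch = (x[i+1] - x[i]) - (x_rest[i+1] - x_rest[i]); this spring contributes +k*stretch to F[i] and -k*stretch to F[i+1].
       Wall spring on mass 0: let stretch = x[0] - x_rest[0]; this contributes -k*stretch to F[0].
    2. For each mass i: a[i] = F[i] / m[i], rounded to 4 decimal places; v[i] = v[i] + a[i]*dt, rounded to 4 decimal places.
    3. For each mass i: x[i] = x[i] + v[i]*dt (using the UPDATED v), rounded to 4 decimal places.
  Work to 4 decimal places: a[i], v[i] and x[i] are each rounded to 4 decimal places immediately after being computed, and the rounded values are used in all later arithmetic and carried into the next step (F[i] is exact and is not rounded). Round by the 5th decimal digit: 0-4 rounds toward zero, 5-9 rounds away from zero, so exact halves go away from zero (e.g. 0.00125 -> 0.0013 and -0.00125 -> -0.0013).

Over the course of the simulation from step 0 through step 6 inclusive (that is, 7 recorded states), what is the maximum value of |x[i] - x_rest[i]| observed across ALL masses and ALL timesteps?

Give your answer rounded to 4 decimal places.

Step 0: x=[1.0000 4.0000 11.0000] v=[0.0000 0.0000 0.0000]
Step 1: x=[1.5000 5.0000 10.0000] v=[2.0000 4.0000 -4.0000]
Step 2: x=[2.5000 6.3750 8.5000] v=[4.0000 5.5000 -6.0000]
Step 3: x=[3.8438 7.3125 7.2188] v=[5.3750 3.7500 -5.1250]
Step 4: x=[5.0938 7.3594 6.7110] v=[4.9999 0.1876 -2.0313]
Step 5: x=[5.6367 6.6778 7.1153] v=[2.1717 -2.7264 1.6171]
Step 6: x=[5.0307 5.8453 8.1602] v=[-2.4239 -3.3300 4.1796]
Max displacement = 2.6367

Answer: 2.6367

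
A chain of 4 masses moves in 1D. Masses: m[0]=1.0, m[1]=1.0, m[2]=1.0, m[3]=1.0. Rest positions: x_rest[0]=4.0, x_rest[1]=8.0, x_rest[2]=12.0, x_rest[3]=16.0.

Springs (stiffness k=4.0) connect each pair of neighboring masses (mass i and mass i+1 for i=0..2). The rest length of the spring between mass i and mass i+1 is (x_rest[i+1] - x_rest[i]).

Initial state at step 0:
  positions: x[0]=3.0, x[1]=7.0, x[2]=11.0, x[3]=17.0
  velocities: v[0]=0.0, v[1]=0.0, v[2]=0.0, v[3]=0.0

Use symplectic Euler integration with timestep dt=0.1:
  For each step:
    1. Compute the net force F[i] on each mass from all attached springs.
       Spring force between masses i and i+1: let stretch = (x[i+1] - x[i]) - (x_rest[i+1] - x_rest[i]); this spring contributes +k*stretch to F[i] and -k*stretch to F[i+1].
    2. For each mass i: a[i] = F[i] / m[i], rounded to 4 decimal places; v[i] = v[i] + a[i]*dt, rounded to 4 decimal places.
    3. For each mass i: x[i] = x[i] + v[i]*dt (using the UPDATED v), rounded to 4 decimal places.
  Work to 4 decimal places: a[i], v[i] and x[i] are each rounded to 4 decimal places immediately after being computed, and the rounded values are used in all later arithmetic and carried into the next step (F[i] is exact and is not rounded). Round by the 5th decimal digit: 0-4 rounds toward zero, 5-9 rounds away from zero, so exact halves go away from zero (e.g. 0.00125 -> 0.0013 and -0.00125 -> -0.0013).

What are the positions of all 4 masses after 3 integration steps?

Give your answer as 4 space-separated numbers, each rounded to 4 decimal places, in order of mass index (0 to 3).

Answer: 3.0001 7.0154 11.4332 16.5514

Derivation:
Step 0: x=[3.0000 7.0000 11.0000 17.0000] v=[0.0000 0.0000 0.0000 0.0000]
Step 1: x=[3.0000 7.0000 11.0800 16.9200] v=[0.0000 0.0000 0.8000 -0.8000]
Step 2: x=[3.0000 7.0032 11.2304 16.7664] v=[0.0000 0.0320 1.5040 -1.5360]
Step 3: x=[3.0001 7.0154 11.4332 16.5514] v=[0.0013 0.1216 2.0275 -2.1504]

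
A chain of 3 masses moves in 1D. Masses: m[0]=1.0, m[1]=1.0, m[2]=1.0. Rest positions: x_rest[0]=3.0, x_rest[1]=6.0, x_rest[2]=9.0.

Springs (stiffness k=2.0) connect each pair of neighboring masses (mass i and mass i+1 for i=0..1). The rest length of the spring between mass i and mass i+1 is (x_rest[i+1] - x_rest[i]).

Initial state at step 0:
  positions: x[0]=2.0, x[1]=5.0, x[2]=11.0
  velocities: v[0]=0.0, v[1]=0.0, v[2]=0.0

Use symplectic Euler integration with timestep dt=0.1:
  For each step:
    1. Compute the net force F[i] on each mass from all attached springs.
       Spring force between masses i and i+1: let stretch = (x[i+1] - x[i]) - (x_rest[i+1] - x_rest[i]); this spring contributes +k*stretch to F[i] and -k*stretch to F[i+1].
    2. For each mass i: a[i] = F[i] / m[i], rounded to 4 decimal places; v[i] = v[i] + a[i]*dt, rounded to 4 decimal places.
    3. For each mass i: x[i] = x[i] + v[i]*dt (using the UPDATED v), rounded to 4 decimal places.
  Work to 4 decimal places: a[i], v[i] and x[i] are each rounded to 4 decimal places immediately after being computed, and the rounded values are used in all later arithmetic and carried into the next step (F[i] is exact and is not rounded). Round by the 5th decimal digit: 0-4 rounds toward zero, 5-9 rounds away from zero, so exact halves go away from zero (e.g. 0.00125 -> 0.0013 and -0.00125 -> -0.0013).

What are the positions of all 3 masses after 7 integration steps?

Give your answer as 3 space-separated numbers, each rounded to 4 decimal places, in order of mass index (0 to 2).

Answer: 2.1319 6.2696 9.5983

Derivation:
Step 0: x=[2.0000 5.0000 11.0000] v=[0.0000 0.0000 0.0000]
Step 1: x=[2.0000 5.0600 10.9400] v=[0.0000 0.6000 -0.6000]
Step 2: x=[2.0012 5.1764 10.8224] v=[0.0120 1.1640 -1.1760]
Step 3: x=[2.0059 5.3422 10.6519] v=[0.0470 1.6582 -1.7052]
Step 4: x=[2.0173 5.5475 10.4352] v=[0.1143 2.0529 -2.1671]
Step 5: x=[2.0393 5.7799 10.1807] v=[0.2203 2.3244 -2.5446]
Step 6: x=[2.0761 6.0255 9.8982] v=[0.3684 2.4564 -2.8248]
Step 7: x=[2.1319 6.2696 9.5983] v=[0.5583 2.4411 -2.9993]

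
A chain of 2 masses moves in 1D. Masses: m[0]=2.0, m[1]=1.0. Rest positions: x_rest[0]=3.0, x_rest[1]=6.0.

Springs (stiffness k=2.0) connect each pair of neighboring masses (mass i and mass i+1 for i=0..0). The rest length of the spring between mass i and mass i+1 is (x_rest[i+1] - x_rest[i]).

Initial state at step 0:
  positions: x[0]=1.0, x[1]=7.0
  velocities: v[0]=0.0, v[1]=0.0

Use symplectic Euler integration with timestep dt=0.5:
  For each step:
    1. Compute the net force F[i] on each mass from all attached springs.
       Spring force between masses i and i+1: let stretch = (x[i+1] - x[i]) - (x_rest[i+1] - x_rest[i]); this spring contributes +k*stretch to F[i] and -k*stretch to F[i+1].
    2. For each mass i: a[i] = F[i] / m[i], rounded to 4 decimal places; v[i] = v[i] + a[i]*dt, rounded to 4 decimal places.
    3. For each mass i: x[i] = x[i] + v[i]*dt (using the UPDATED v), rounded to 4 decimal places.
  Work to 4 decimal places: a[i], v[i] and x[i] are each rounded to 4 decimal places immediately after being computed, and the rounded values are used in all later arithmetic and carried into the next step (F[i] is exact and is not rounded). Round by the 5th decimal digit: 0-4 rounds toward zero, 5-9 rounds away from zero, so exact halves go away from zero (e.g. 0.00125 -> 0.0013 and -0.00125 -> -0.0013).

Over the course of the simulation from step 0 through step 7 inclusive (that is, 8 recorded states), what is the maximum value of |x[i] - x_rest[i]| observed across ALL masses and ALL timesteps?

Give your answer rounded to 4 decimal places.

Answer: 3.2187

Derivation:
Step 0: x=[1.0000 7.0000] v=[0.0000 0.0000]
Step 1: x=[1.7500 5.5000] v=[1.5000 -3.0000]
Step 2: x=[2.6875 3.6250] v=[1.8750 -3.7500]
Step 3: x=[3.1094 2.7813] v=[0.8438 -1.6875]
Step 4: x=[2.6993 3.6016] v=[-0.8203 1.6406]
Step 5: x=[1.7647 5.4708] v=[-1.8692 3.7383]
Step 6: x=[1.0066 6.9869] v=[-1.5162 3.0322]
Step 7: x=[0.9936 7.0129] v=[-0.0261 0.0519]
Max displacement = 3.2187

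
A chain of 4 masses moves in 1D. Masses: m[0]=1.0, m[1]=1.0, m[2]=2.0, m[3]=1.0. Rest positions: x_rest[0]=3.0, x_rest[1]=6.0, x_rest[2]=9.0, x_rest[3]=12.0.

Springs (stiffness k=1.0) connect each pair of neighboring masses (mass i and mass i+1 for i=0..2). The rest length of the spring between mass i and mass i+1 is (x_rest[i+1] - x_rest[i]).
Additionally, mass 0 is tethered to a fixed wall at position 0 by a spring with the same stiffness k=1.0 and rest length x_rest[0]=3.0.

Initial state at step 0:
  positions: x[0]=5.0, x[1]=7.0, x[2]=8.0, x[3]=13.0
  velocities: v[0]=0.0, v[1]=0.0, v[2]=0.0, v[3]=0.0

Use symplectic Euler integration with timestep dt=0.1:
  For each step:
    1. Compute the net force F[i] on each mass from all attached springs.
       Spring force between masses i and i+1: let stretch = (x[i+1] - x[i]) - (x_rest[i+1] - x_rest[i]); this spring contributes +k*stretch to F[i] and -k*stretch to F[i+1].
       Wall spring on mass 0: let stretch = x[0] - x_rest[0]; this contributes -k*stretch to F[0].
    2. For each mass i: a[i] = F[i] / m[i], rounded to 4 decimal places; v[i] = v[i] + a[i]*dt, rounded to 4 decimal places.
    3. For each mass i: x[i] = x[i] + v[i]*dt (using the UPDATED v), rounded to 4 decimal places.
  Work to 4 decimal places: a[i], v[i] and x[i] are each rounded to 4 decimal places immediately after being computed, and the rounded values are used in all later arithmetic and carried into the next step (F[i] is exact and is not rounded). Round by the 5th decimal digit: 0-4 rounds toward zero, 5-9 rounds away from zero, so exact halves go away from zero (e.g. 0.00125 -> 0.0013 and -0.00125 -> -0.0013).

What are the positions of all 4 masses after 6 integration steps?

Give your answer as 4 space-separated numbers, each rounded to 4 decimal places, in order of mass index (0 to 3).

Step 0: x=[5.0000 7.0000 8.0000 13.0000] v=[0.0000 0.0000 0.0000 0.0000]
Step 1: x=[4.9700 6.9900 8.0200 12.9800] v=[-0.3000 -0.1000 0.2000 -0.2000]
Step 2: x=[4.9105 6.9701 8.0597 12.9404] v=[-0.5950 -0.1990 0.3965 -0.3960]
Step 3: x=[4.8225 6.9405 8.1183 12.8820] v=[-0.8801 -0.2960 0.5861 -0.5841]
Step 4: x=[4.7074 6.9015 8.1948 12.8060] v=[-1.1506 -0.3900 0.7654 -0.7605]
Step 5: x=[4.5672 6.8535 8.2879 12.7138] v=[-1.4019 -0.4801 0.9313 -0.9216]
Step 6: x=[4.4042 6.7970 8.3960 12.6074] v=[-1.6300 -0.5653 1.0809 -1.0642]

Answer: 4.4042 6.7970 8.3960 12.6074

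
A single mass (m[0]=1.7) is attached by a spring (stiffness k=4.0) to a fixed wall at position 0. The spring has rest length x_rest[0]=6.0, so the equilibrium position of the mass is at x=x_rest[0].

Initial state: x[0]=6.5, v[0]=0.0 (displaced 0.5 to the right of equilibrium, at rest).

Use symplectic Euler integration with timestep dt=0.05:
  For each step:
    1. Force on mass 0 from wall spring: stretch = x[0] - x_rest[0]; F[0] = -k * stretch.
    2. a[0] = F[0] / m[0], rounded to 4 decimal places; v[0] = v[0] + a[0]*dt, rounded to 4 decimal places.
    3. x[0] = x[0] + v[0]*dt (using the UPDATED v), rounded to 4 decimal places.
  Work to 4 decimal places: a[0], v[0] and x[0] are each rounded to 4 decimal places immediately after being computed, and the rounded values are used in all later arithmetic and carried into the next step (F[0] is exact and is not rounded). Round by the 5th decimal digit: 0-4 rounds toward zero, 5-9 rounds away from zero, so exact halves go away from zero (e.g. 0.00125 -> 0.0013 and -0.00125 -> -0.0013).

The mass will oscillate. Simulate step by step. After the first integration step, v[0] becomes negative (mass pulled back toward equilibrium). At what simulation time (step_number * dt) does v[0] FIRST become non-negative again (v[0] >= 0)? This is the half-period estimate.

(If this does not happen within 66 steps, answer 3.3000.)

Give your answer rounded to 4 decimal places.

Answer: 2.0500

Derivation:
Step 0: x=[6.5000] v=[0.0000]
Step 1: x=[6.4971] v=[-0.0588]
Step 2: x=[6.4912] v=[-0.1173]
Step 3: x=[6.4824] v=[-0.1751]
Step 4: x=[6.4708] v=[-0.2319]
Step 5: x=[6.4564] v=[-0.2873]
Step 6: x=[6.4394] v=[-0.3410]
Step 7: x=[6.4198] v=[-0.3927]
Step 8: x=[6.3977] v=[-0.4421]
Step 9: x=[6.3733] v=[-0.4889]
Step 10: x=[6.3467] v=[-0.5328]
Step 11: x=[6.3180] v=[-0.5736]
Step 12: x=[6.2875] v=[-0.6110]
Step 13: x=[6.2553] v=[-0.6448]
Step 14: x=[6.2216] v=[-0.6748]
Step 15: x=[6.1866] v=[-0.7009]
Step 16: x=[6.1505] v=[-0.7229]
Step 17: x=[6.1135] v=[-0.7406]
Step 18: x=[6.0758] v=[-0.7540]
Step 19: x=[6.0377] v=[-0.7629]
Step 20: x=[5.9993] v=[-0.7673]
Step 21: x=[5.9609] v=[-0.7672]
Step 22: x=[5.9228] v=[-0.7626]
Step 23: x=[5.8851] v=[-0.7535]
Step 24: x=[5.8481] v=[-0.7400]
Step 25: x=[5.8120] v=[-0.7221]
Step 26: x=[5.7770] v=[-0.7000]
Step 27: x=[5.7433] v=[-0.6738]
Step 28: x=[5.7111] v=[-0.6436]
Step 29: x=[5.6806] v=[-0.6096]
Step 30: x=[5.6520] v=[-0.5720]
Step 31: x=[5.6254] v=[-0.5311]
Step 32: x=[5.6011] v=[-0.4870]
Step 33: x=[5.5791] v=[-0.4401]
Step 34: x=[5.5596] v=[-0.3906]
Step 35: x=[5.5427] v=[-0.3388]
Step 36: x=[5.5285] v=[-0.2850]
Step 37: x=[5.5170] v=[-0.2295]
Step 38: x=[5.5084] v=[-0.1727]
Step 39: x=[5.5027] v=[-0.1149]
Step 40: x=[5.4999] v=[-0.0564]
Step 41: x=[5.5000] v=[0.0024]
First v>=0 after going negative at step 41, time=2.0500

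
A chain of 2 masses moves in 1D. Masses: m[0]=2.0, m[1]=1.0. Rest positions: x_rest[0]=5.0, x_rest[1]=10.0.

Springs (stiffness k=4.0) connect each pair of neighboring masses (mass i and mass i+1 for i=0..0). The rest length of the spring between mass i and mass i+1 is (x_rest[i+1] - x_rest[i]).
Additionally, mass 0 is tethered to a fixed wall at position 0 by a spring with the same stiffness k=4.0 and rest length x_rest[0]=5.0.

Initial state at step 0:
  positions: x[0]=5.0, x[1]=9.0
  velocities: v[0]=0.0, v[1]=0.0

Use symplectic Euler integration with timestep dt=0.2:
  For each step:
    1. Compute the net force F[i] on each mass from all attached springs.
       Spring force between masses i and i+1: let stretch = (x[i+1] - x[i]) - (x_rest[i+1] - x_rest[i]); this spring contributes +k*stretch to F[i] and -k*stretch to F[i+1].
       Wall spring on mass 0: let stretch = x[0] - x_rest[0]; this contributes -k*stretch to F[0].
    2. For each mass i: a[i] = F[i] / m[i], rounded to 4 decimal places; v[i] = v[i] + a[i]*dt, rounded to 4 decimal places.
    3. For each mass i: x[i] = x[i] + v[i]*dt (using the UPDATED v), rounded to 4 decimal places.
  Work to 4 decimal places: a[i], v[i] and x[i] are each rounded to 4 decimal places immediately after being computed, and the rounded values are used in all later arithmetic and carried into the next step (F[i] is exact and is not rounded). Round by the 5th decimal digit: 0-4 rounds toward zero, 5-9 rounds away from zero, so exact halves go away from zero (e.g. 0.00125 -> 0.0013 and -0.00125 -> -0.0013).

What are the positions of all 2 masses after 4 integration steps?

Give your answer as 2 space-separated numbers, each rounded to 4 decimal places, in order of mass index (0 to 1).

Answer: 4.5358 10.0929

Derivation:
Step 0: x=[5.0000 9.0000] v=[0.0000 0.0000]
Step 1: x=[4.9200 9.1600] v=[-0.4000 0.8000]
Step 2: x=[4.7856 9.4416] v=[-0.6720 1.4080]
Step 3: x=[4.6408 9.7782] v=[-0.7238 1.6832]
Step 4: x=[4.5358 10.0929] v=[-0.5252 1.5733]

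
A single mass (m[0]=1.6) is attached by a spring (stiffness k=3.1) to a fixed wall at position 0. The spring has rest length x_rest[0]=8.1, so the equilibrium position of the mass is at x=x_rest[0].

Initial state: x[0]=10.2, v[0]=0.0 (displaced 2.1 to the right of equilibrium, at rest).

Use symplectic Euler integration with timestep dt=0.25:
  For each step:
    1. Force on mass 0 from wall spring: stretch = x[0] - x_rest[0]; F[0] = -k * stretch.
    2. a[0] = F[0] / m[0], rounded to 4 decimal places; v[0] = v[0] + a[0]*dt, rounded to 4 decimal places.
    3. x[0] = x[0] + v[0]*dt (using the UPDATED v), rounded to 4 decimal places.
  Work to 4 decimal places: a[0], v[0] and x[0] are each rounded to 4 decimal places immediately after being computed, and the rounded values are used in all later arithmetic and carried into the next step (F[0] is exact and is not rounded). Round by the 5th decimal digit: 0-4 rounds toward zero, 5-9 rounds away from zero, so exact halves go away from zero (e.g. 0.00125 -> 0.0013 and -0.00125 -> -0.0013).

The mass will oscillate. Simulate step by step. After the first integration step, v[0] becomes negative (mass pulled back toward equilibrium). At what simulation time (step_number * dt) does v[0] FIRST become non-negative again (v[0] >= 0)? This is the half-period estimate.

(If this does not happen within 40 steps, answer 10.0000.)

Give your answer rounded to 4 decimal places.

Answer: 2.2500

Derivation:
Step 0: x=[10.2000] v=[0.0000]
Step 1: x=[9.9457] v=[-1.0172]
Step 2: x=[9.4679] v=[-1.9112]
Step 3: x=[8.8245] v=[-2.5738]
Step 4: x=[8.0933] v=[-2.9247]
Step 5: x=[7.3629] v=[-2.9215]
Step 6: x=[6.7218] v=[-2.5645]
Step 7: x=[6.2476] v=[-1.8969]
Step 8: x=[5.9977] v=[-0.9997]
Step 9: x=[6.0024] v=[0.0186]
First v>=0 after going negative at step 9, time=2.2500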